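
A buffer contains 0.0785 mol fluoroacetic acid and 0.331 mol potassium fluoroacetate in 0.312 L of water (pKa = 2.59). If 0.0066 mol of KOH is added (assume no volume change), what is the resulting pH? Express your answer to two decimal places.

After neutralization: n(FCH2COOH) = 0.0719 mol, n(FCH2COO-) = 0.338 mol.
pH = pKa + log(n_FCH2COO-/n_FCH2COOH) = 2.59 + log(0.338/0.0719) = 2.59 + (+0.672)

pH = 3.26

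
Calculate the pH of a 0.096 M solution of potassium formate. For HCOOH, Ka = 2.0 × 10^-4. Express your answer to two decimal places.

HCOO- is the conjugate base of the weak acid HCOOH.
Kb = Kw/Ka = 1.0×10^-14 / 2.0 × 10^-4 = 5.00 × 10^-11
Kb = [OH-]²/(0.096 − [OH-]) = 5.00 × 10^-11
Neglecting [OH-] in the denominator: [OH-] = √(5.00 × 10^-11 × 0.096) = 2.19 × 10^-6 M
Check: 0.0023% ionized — well under 5%, approximation valid.
pOH = 5.66, so pH = 14.00 − pOH = 8.34

pH = 8.34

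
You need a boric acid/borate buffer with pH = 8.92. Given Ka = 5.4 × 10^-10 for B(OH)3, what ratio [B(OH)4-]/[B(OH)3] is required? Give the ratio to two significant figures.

ratio = 0.45

pKa = -log(5.4 × 10^-10) = 9.268
pH = pKa + log(r) ⇒ log(r) = 8.92 − 9.268 = -0.348
r = [B(OH)4-]/[B(OH)3] = 10^(-0.348) = 0.449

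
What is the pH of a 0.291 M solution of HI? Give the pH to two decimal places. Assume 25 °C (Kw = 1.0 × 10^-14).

pH = 0.54

HI is a strong acid and dissociates completely, so [H+] = 0.291 M.
pH = -log(0.291) = 0.54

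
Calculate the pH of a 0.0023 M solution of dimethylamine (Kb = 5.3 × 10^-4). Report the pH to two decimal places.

pH = 10.94

(CH3)2NH + H2O ⇌ (CH3)2NH2+ + OH-
Kb = [OH-]²/(0.0023 − [OH-]) = 5.3 × 10^-4
[OH-] is not negligible relative to C₀; solve [OH-]² + 0.00053·[OH-] − 1.22e-06 = 0.
[OH-] = [−0.00053 + √(0.00053² + 4.88e-06)]/2 = 8.70 × 10^-4 M
pOH = −log(8.70 × 10^-4) = 3.06; pH = 14.00 − 3.06 = 10.94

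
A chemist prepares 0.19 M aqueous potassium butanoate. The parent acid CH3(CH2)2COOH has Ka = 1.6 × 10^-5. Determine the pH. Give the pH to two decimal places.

pH = 9.04

CH3(CH2)2COO- is the conjugate base of the weak acid CH3(CH2)2COOH.
Kb = Kw/Ka = 1.0×10^-14 / 1.6 × 10^-5 = 6.25 × 10^-10
From the ICE table, Kb = [OH-]²/(0.19 − [OH-]) = 6.25 × 10^-10.
Since Kb ≪ C₀, [OH-] ≈ √(Kb·C₀) = 1.09 × 10^-5 M.
Check: 0.0057% ionized — well under 5%, approximation valid.
pOH = 4.96, so pH = 14.00 − pOH = 9.04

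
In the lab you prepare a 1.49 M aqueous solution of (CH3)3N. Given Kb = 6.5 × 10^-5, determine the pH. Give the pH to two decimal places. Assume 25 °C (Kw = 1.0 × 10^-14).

(CH3)3N + H2O ⇌ (CH3)3NH+ + OH-
Kb = [OH-]²/(1.49 − [OH-]) = 6.5 × 10^-5
Neglecting [OH-] in the denominator: [OH-] = √(6.5 × 10^-5 × 1.49) = 9.84 × 10^-3 M
Check: 0.66% ionized — well under 5%, approximation valid.
pOH = −log(9.84 × 10^-3) = 2.01; pH = 14.00 − 2.01 = 11.99

pH = 11.99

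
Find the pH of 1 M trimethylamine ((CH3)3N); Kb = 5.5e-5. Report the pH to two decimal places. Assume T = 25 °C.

pH = 11.87

(CH3)3N + H2O ⇌ (CH3)3NH+ + OH-
Kb = [OH-]²/(1 − [OH-]) = 5.5 × 10^-5
Neglecting [OH-] in the denominator: [OH-] = √(5.5 × 10^-5 × 1) = 7.42 × 10^-3 M
pOH = 2.13, so pH = 14.00 − pOH = 11.87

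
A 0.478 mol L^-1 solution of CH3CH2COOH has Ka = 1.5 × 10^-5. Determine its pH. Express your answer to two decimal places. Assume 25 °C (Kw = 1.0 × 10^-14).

CH3CH2COOH ⇌ CH3CH2COO- + H+
Ka = [H+]²/(0.478 − [H+]) = 1.5 × 10^-5
Assume [H+] ≪ 0.478: [H+] ≈ √(1.5 × 10^-5 × 0.478) = 2.68 × 10^-3 M
Check: 0.56% ionized — well under 5%, approximation valid.
pH = −log(2.68 × 10^-3) = 2.57

pH = 2.57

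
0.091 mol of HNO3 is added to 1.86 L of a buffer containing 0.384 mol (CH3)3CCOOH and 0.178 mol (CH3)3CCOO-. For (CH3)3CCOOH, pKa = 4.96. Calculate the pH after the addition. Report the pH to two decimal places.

Added H+ converts (CH3)3CCOO- to (CH3)3CCOOH: (CH3)3CCOOH → 0.475 mol, (CH3)3CCOO- → 0.087 mol.
Henderson–Hasselbalch with mole ratio 0.087/0.475: pH = 4.96 + (-0.737)

pH = 4.22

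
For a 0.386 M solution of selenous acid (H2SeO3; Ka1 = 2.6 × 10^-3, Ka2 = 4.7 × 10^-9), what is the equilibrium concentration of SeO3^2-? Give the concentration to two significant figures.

First ionization gives [H+] ≈ [HSeO3-] = 3.04 × 10^-2 M.
Second step: Ka2 = [H+][SeO3^2-]/[HSeO3-] ≈ [SeO3^2-] (since [H+] ≈ [HSeO3-]).
So [SeO3^2-] ≈ Ka2.

4.7 × 10^-9 M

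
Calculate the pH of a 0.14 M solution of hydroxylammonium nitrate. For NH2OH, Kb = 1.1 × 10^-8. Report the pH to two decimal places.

NH3OH+ is the conjugate acid of the weak base NH2OH.
Ka = Kw/Kb = 1.0×10^-14 / 1.1 × 10^-8 = 9.09 × 10^-7
Let x = [H+] at equilibrium. Ka = x²/(0.14 − x).
Since Ka ≪ C₀, x ≈ √(Ka·C₀) = 3.57 × 10^-4 M.
pH = −log[H+] = −log(3.57 × 10^-4) = 3.45

pH = 3.45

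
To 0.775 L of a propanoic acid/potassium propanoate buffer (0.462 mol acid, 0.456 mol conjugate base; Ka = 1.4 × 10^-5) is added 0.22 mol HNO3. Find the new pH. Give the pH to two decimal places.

Added H+ converts CH3CH2COO- to CH3CH2COOH: CH3CH2COOH → 0.682 mol, CH3CH2COO- → 0.236 mol.
pKa = −log(1.4 × 10^-5) = 4.854
pH = pKa + log([A⁻]/[HA]) = 4.854 + log(0.236/0.682) = 4.854 -0.461

pH = 4.39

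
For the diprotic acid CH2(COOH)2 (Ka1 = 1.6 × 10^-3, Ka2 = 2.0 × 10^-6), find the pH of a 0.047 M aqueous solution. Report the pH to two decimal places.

Since Ka1 ≫ Ka2, the first ionization dominates [H+].
Ka1 = x²/(0.047 − x) = 1.6 × 10^-3
Solving the quadratic: x = (−Ka1 + √(Ka1² + 4·Ka1·C₀))/2 = 7.91 × 10^-3 M
pH = −log(7.91 × 10^-3) = 2.10

pH = 2.10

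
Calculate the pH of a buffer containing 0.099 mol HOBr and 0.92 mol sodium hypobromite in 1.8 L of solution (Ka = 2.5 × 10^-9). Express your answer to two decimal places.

pH = 9.57

pKa = −log(2.5 × 10^-9) = 8.602
pH = pKa + log([A⁻]/[HA]) = 8.602 + log(0.92/0.099)
pH = 8.602 + (+0.968) = 9.57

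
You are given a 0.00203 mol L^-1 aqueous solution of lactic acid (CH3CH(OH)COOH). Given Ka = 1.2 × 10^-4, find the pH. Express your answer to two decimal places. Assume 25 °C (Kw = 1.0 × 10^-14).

pH = 3.36

CH3CH(OH)COOH ⇌ CH3CH(OH)COO- + H+
From the ICE table, Ka = [H+]²/(0.00203 − [H+]) = 1.2 × 10^-4.
Here C₀/Ka ≈ 16.9, so the small-[H+] approximation fails. Use the quadratic:
[H+] = (−Ka + √(Ka² + 4·Ka·C₀))/2 = 4.37 × 10^-4 M
pH = −log(4.37 × 10^-4) = 3.36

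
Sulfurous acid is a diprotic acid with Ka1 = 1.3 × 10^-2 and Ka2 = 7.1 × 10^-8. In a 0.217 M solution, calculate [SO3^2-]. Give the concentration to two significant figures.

First ionization gives [H+] ≈ [HSO3-] = 4.70 × 10^-2 M.
Second step: Ka2 = [H+][SO3^2-]/[HSO3-] ≈ [SO3^2-] (since [H+] ≈ [HSO3-]).
So [SO3^2-] ≈ Ka2.

7.1 × 10^-8 M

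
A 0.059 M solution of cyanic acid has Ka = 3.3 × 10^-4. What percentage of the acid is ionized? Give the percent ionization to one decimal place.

HOCN ⇌ OCN- + H+; let x = [H+] at equilibrium.
Ka = x²/(C₀ − x); solving the quadratic gives x = 4.25 × 10^-3 M.
Fraction ionized = 4.25 × 10^-3 / 0.059 = 0.0720 → 7.2%

7.2%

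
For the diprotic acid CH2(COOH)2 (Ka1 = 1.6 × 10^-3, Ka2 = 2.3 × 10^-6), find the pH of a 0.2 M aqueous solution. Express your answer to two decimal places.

pH = 1.77

Ka1 ≫ Ka2, so treat the first dissociation as the only significant source of H+.
Ka1 = x²/(0.2 − x) = 1.6 × 10^-3
Solving the quadratic: x = (−Ka1 + √(Ka1² + 4·Ka1·C₀))/2 = 1.71 × 10^-2 M
pH = −log(1.71 × 10^-2) = 1.77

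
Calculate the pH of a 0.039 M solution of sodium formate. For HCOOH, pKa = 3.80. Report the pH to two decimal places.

HCOO- is the conjugate base of the weak acid HCOOH.
Ka = 10^(−3.80) = 1.58 × 10^-4
Kb = Kw/Ka = 1.0×10^-14 / 1.58 × 10^-4 = 6.33 × 10^-11
Kb = [OH-]²/(0.039 − [OH-]) = 6.33 × 10^-11
Neglecting [OH-] in the denominator: [OH-] = √(6.33 × 10^-11 × 0.039) = 1.57 × 10^-6 M
([OH-]/C₀ = 0.004% < 5%, so the approximation holds.)
pOH = −log(1.57 × 10^-6) = 5.80; pH = 14.00 − 5.80 = 8.20

pH = 8.20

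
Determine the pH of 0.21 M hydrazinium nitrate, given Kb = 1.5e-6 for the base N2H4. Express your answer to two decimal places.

pH = 4.43

N2H5+ is the conjugate acid of the weak base N2H4.
Ka = Kw/Kb = 1.0×10^-14 / 1.5 × 10^-6 = 6.67 × 10^-9
Ka = [H+]²/(0.21 − [H+]) = 6.67 × 10^-9
Since Ka ≪ C₀, [H+] ≈ √(Ka·C₀) = 3.74 × 10^-5 M.
pH = −log(3.74 × 10^-5) = 4.43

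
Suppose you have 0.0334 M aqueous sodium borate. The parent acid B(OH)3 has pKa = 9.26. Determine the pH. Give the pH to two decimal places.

pH = 10.89

B(OH)4- is the conjugate base of the weak acid B(OH)3.
Ka = 10^(−9.26) = 5.50 × 10^-10
Kb = Kw/Ka = 1.0×10^-14 / 5.50 × 10^-10 = 1.82 × 10^-5
Kb = x²/(0.0334 − x) = 1.82 × 10^-5
Assume x ≪ 0.0334: x ≈ √(1.82 × 10^-5 × 0.0334) = 7.80 × 10^-4 M
pOH = −log(7.80 × 10^-4) = 3.11; pH = 14.00 − 3.11 = 10.89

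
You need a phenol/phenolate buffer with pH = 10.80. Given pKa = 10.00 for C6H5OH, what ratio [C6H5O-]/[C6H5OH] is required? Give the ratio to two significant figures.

ratio = 6.3

pH = pKa + log(r) ⇒ log(r) = 10.80 − 10.00 = +0.80
r = [C6H5O-]/[C6H5OH] = 10^(+0.80) = 6.31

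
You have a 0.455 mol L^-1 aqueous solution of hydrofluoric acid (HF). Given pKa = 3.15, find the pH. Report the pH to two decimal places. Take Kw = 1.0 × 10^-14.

HF ⇌ F- + H+
Ka = 10^(−3.15) = 7.08 × 10^-4
Ka = [H+]²/(0.455 − [H+]) = 7.08 × 10^-4
Assume [H+] ≪ 0.455: [H+] ≈ √(7.08 × 10^-4 × 0.455) = 1.79 × 10^-2 M
pH = −log[H+] = −log(1.79 × 10^-2) = 1.75

pH = 1.75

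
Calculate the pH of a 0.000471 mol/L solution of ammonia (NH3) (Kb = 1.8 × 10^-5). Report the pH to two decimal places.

NH3 + H2O ⇌ NH4+ + OH-
From the ICE table, Kb = [OH-]²/(0.000471 − [OH-]) = 1.8 × 10^-5.
[OH-] is not negligible relative to C₀; solve [OH-]² + 1.8e-05·[OH-] − 8.48e-09 = 0.
[OH-] = [−1.8e-05 + √(1.8e-05² + 3.39e-08)]/2 = 8.35 × 10^-5 M
pOH = −log(8.35 × 10^-5) = 4.08; pH = 14.00 − 4.08 = 9.92

pH = 9.92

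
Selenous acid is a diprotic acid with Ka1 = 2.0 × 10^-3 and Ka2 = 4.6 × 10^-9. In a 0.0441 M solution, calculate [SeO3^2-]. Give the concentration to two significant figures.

First ionization gives [H+] ≈ [HSeO3-] = 8.44 × 10^-3 M.
Second step: Ka2 = [H+][SeO3^2-]/[HSeO3-] ≈ [SeO3^2-] (since [H+] ≈ [HSeO3-]).
So [SeO3^2-] ≈ Ka2.

4.6 × 10^-9 M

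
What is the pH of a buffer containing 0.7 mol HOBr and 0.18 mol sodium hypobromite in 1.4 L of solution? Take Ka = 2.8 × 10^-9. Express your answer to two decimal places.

pH = 7.96

pKa = −log(2.8 × 10^-9) = 8.553
Henderson–Hasselbalch: pH = pKa + log([OBr-]/[HOBr]) = 8.553 + log(0.18/0.7)
pH = 8.553 + (-0.590) = 7.96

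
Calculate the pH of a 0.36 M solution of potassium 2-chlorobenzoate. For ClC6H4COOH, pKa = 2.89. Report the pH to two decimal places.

pH = 8.22

ClC6H4COO- is the conjugate base of the weak acid ClC6H4COOH.
Ka = 10^(−2.89) = 1.29 × 10^-3
Kb = Kw/Ka = 1.0×10^-14 / 1.29 × 10^-3 = 7.75 × 10^-12
From the ICE table, Kb = x²/(0.36 − x) = 7.75 × 10^-12.
Since Kb ≪ C₀, x ≈ √(Kb·C₀) = 1.67 × 10^-6 M.
(x/C₀ = 0.00046% < 5%, so the approximation holds.)
pOH = −log(1.67 × 10^-6) = 5.78; pH = 14.00 − 5.78 = 8.22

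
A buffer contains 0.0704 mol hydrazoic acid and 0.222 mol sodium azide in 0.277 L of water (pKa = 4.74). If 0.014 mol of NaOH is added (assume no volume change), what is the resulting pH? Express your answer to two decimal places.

pH = 5.36

OH- converts HN3 to N3-: HN3 → 0.0564 mol, N3- → 0.236 mol.
Henderson–Hasselbalch with mole ratio 0.236/0.0564: pH = 4.74 + (+0.622)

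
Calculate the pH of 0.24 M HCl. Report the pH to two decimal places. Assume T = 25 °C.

HCl is a strong acid and dissociates completely, so [H+] = 0.24 M.
pH = -log(0.24) = 0.62

pH = 0.62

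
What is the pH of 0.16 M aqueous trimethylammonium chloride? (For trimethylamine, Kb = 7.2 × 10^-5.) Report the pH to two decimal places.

(CH3)3NH+ is the conjugate acid of the weak base (CH3)3N.
Ka = Kw/Kb = 1.0×10^-14 / 7.2 × 10^-5 = 1.39 × 10^-10
From the ICE table, Ka = x²/(0.16 − x) = 1.39 × 10^-10.
Assume x ≪ 0.16: x ≈ √(1.39 × 10^-10 × 0.16) = 4.72 × 10^-6 M
(x/C₀ = 0.0029% < 5%, so the approximation holds.)
pH = −log(4.72 × 10^-6) = 5.33

pH = 5.33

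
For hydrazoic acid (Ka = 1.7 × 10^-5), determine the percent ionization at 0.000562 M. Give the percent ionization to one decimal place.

15.9%

HN3 ⇌ N3- + H+; let x = [H+] at equilibrium.
Ka = x²/(C₀ − x); solving the quadratic gives x = 8.96 × 10^-5 M.
Fraction ionized = 8.96 × 10^-5 / 0.000562 = 0.1594 → 15.9%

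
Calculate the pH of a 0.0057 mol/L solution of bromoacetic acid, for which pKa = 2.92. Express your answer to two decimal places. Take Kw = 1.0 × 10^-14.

BrCH2COOH ⇌ BrCH2COO- + H+
Ka = 10^(−2.92) = 1.20 × 10^-3
Let x = [H+] at equilibrium. Ka = x²/(0.0057 − x).
Here C₀/Ka ≈ 4.75, so the small-x approximation fails. Use the quadratic:
x = [−0.0012 + √(0.0012² + 2.74e-05)]/2 = 2.08 × 10^-3 M
pH = −log[H+] = −log(2.08 × 10^-3) = 2.68

pH = 2.68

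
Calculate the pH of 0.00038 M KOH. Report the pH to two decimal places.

pH = 10.58

KOH is a strong base; [OH-] = 0.00038 M.
pOH = -log(0.00038) = 3.42
pH = 14.00 - 3.42 = 10.58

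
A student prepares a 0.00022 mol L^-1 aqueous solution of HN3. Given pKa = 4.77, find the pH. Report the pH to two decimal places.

pH = 4.27

HN3 ⇌ N3- + H+
Ka = 10^(−4.77) = 1.70 × 10^-5
From the ICE table, Ka = [H+]²/(0.00022 − [H+]) = 1.70 × 10^-5.
[H+] is not negligible relative to C₀; solve [H+]² + 1.7e-05·[H+] − 3.74e-09 = 0.
[H+] = [−1.7e-05 + √(1.7e-05² + 1.5e-08)]/2 = 5.32 × 10^-5 M
pH = −log[H+] = −log(5.32 × 10^-5) = 4.27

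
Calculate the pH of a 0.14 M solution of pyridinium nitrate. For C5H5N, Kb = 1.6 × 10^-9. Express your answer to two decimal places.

pH = 3.03

C5H5NH+ is the conjugate acid of the weak base C5H5N.
Ka = Kw/Kb = 1.0×10^-14 / 1.6 × 10^-9 = 6.25 × 10^-6
From the ICE table, Ka = [H+]²/(0.14 − [H+]) = 6.25 × 10^-6.
Since Ka ≪ C₀, [H+] ≈ √(Ka·C₀) = 9.35 × 10^-4 M.
pH = −log[H+] = −log(9.35 × 10^-4) = 3.03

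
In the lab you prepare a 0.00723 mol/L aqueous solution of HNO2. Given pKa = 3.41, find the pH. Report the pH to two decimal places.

HNO2 ⇌ NO2- + H+
Ka = 10^(−3.41) = 3.89 × 10^-4
From the ICE table, Ka = x²/(0.00723 − x) = 3.89 × 10^-4.
x is not negligible relative to C₀; solve x² + 0.000389·x − 2.81e-06 = 0.
x = (−Ka + √(Ka² + 4·Ka·C₀))/2 = 1.49 × 10^-3 M
pH = −log(1.49 × 10^-3) = 2.83

pH = 2.83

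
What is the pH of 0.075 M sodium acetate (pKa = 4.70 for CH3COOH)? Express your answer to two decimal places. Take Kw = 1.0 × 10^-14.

CH3COO- is the conjugate base of the weak acid CH3COOH.
Ka = 10^(−4.70) = 2.00 × 10^-5
Kb = Kw/Ka = 1.0×10^-14 / 2.00 × 10^-5 = 5.00 × 10^-10
Kb = [OH-]²/(0.075 − [OH-]) = 5.00 × 10^-10
Since Kb ≪ C₀, [OH-] ≈ √(Kb·C₀) = 6.12 × 10^-6 M.
pOH = −log(6.12 × 10^-6) = 5.21; pH = 14.00 − 5.21 = 8.79

pH = 8.79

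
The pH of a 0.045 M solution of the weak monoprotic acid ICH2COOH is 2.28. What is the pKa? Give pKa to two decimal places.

pKa = 3.16

[H+] = 10^(-2.28) = 5.25 × 10^-3 M
At equilibrium [HA] = 0.045 − 5.25 × 10^-3 = 3.98 × 10^-2 M
Ka = [H+][A-]/[HA] = (5.25 × 10^-3)² / 3.98 × 10^-2 = 6.93 × 10^-4
pKa = -log(6.93 × 10^-4) = 3.16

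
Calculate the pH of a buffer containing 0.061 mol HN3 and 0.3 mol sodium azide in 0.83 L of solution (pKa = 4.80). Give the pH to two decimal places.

Henderson–Hasselbalch: pH = pKa + log([N3-]/[HN3]) = 4.80 + log(0.3/0.061)
pH = 4.80 + (+0.692) = 5.49

pH = 5.49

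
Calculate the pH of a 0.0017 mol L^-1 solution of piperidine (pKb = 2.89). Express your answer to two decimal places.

C5H10NH + H2O ⇌ C5H10NH2+ + OH-
Kb = 10^(−2.89) = 1.29 × 10^-3
Let x = [OH-] at equilibrium. Kb = x²/(0.0017 − x).
x is not negligible relative to C₀; solve x² + 0.00129·x − 2.19e-06 = 0.
x = [−0.00129 + √(0.00129² + 8.77e-06)]/2 = 9.70 × 10^-4 M
pOH = 3.01, so pH = 14.00 − pOH = 10.99

pH = 10.99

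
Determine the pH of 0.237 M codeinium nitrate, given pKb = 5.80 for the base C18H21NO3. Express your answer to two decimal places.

C18H22NO3+ is the conjugate acid of the weak base C18H21NO3.
Kb = 10^(−5.80) = 1.58 × 10^-6
Ka = Kw/Kb = 1.0×10^-14 / 1.58 × 10^-6 = 6.33 × 10^-9
Ka = [H+]²/(0.237 − [H+]) = 6.33 × 10^-9
Since Ka ≪ C₀, [H+] ≈ √(Ka·C₀) = 3.87 × 10^-5 M.
([H+]/C₀ = 0.016% < 5%, so the approximation holds.)
pH = −log[H+] = −log(3.87 × 10^-5) = 4.41

pH = 4.41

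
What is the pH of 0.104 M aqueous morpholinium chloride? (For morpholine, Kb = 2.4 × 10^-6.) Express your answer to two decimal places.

pH = 4.68

C4H8ONH2+ is the conjugate acid of the weak base C4H8ONH.
Ka = Kw/Kb = 1.0×10^-14 / 2.4 × 10^-6 = 4.17 × 10^-9
Let x = [H+] at equilibrium. Ka = x²/(0.104 − x).
Assume x ≪ 0.104: x ≈ √(4.17 × 10^-9 × 0.104) = 2.08 × 10^-5 M
Check: 0.02% ionized — well under 5%, approximation valid.
pH = −log[H+] = −log(2.08 × 10^-5) = 4.68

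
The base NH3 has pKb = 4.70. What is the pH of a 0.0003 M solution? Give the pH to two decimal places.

pH = 9.83

NH3 + H2O ⇌ NH4+ + OH-
Kb = 10^(−4.70) = 2.00 × 10^-5
Kb = x²/(0.0003 − x) = 2.00 × 10^-5
x is not negligible relative to C₀; solve x² + 2e-05·x − 6e-09 = 0.
x = (−Kb + √(Kb² + 4·Kb·C₀))/2 = 6.81 × 10^-5 M
pOH = 4.17, so pH = 14.00 − pOH = 9.83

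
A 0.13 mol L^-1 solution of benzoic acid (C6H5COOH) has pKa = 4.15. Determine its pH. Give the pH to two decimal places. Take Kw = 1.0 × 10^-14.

pH = 2.52

C6H5COOH ⇌ C6H5COO- + H+
Ka = 10^(−4.15) = 7.08 × 10^-5
From the ICE table, Ka = x²/(0.13 − x) = 7.08 × 10^-5.
Assume x ≪ 0.13: x ≈ √(7.08 × 10^-5 × 0.13) = 3.03 × 10^-3 M
Check: 2.3% ionized — well under 5%, approximation valid.
pH = −log(3.03 × 10^-3) = 2.52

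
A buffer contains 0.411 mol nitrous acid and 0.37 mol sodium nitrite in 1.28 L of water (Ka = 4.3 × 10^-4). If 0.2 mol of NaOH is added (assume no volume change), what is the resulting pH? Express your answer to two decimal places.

After neutralization: n(HNO2) = 0.211 mol, n(NO2-) = 0.57 mol.
pKa = −log(4.3 × 10^-4) = 3.367
pH = pKa + log(n_NO2-/n_HNO2) = 3.367 + log(0.57/0.211) = 3.367 + (+0.432)

pH = 3.80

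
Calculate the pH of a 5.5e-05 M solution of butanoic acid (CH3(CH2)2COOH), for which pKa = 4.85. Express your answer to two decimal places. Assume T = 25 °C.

CH3(CH2)2COOH ⇌ CH3(CH2)2COO- + H+
Ka = 10^(−4.85) = 1.41 × 10^-5
Ka = x²/(5.5e-05 − x) = 1.41 × 10^-5
x is not negligible relative to C₀; solve x² + 1.41e-05·x − 7.76e-10 = 0.
x = (−Ka + √(Ka² + 4·Ka·C₀))/2 = 2.17 × 10^-5 M
pH = −log[H+] = −log(2.17 × 10^-5) = 4.66

pH = 4.66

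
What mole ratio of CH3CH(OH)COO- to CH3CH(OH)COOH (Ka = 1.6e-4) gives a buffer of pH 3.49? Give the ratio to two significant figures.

ratio = 0.49

pKa = -log(1.6 × 10^-4) = 3.796
pH = pKa + log(r) ⇒ log(r) = 3.49 − 3.796 = -0.306
r = [CH3CH(OH)COO-]/[CH3CH(OH)COOH] = 10^(-0.306) = 0.494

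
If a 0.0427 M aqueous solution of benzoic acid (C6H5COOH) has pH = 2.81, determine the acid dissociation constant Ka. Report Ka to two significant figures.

Ka = 5.8 × 10^-5

[H+] = 10^(-2.81) = 1.55 × 10^-3 M
At equilibrium [HA] = 0.0427 − 1.55 × 10^-3 = 4.11 × 10^-2 M
Ka = [H+][A-]/[HA] = (1.55 × 10^-3)² / 4.11 × 10^-2 = 5.8 × 10^-5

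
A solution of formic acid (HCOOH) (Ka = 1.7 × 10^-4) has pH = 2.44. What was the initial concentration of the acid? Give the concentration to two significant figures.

C₀ = 8.1 × 10^-2 M

[H+] = 10^(-2.44) = 3.63 × 10^-3 M = x
Ka = x²/(C₀ − x) ⇒ C₀ = x + x²/Ka
C₀ = 3.63 × 10^-3 + (3.63 × 10^-3)²/(1.7 × 10^-4) = 8.11 × 10^-2 M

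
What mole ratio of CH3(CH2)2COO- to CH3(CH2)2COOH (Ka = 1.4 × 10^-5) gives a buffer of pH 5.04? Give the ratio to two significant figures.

ratio = 1.5

pKa = -log(1.4 × 10^-5) = 4.854
pH = pKa + log(r) ⇒ log(r) = 5.04 − 4.854 = +0.186
r = [CH3(CH2)2COO-]/[CH3(CH2)2COOH] = 10^(+0.186) = 1.53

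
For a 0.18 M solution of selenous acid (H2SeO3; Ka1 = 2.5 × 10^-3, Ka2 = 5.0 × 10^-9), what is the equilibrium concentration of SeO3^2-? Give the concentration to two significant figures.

First ionization gives [H+] ≈ [HSeO3-] = 2.00 × 10^-2 M.
Second step: Ka2 = [H+][SeO3^2-]/[HSeO3-] ≈ [SeO3^2-] (since [H+] ≈ [HSeO3-]).
So [SeO3^2-] ≈ Ka2.

5.0 × 10^-9 M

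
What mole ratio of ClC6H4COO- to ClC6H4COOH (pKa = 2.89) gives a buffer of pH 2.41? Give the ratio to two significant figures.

pH = pKa + log(r) ⇒ log(r) = 2.41 − 2.89 = -0.48
r = [ClC6H4COO-]/[ClC6H4COOH] = 10^(-0.48) = 0.331

ratio = 0.33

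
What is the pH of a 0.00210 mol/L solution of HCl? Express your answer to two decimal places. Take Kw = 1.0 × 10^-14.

pH = 2.68

HCl is a strong acid and dissociates completely, so [H+] = 0.00210 M.
pH = -log(0.0021) = 2.68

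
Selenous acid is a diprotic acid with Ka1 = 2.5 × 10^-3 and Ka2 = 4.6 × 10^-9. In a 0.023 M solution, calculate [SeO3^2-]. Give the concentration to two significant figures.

4.6 × 10^-9 M

First ionization gives [H+] ≈ [HSeO3-] = 6.44 × 10^-3 M.
Second step: Ka2 = [H+][SeO3^2-]/[HSeO3-] ≈ [SeO3^2-] (since [H+] ≈ [HSeO3-]).
So [SeO3^2-] ≈ Ka2.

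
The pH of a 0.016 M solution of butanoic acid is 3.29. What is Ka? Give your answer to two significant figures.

Ka = 1.7 × 10^-5

[H+] = 10^(-3.29) = 5.13 × 10^-4 M
At equilibrium [HA] = 0.016 − 5.13 × 10^-4 = 1.55 × 10^-2 M
Ka = [H+][A-]/[HA] = (5.13 × 10^-4)² / 1.55 × 10^-2 = 1.7 × 10^-5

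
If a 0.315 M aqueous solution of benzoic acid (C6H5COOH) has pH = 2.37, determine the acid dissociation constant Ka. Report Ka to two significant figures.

Ka = 5.9 × 10^-5

[H+] = 10^(-2.37) = 4.27 × 10^-3 M
At equilibrium [HA] = 0.315 − 4.27 × 10^-3 = 3.11 × 10^-1 M
Ka = [H+][A-]/[HA] = (4.27 × 10^-3)² / 3.11 × 10^-1 = 5.9 × 10^-5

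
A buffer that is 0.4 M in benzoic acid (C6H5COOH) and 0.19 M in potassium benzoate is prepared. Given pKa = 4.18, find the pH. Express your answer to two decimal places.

pH = 3.86

Henderson–Hasselbalch: pH = pKa + log([C6H5COO-]/[C6H5COOH]) = 4.18 + log(0.19/0.4)
pH = 4.18 + (-0.323) = 3.86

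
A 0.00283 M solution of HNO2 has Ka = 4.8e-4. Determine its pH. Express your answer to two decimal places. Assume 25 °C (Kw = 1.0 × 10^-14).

pH = 3.02

HNO2 ⇌ NO2- + H+
Ka = x²/(0.00283 − x) = 4.8 × 10^-4
Here C₀/Ka ≈ 5.9, so the small-x approximation fails. Use the quadratic:
x = [−0.00048 + √(0.00048² + 5.43e-06)]/2 = 9.50 × 10^-4 M
pH = −log(9.50 × 10^-4) = 3.02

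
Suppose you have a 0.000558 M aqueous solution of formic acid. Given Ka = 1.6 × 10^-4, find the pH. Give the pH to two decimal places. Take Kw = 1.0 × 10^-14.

pH = 3.64

HCOOH ⇌ HCOO- + H+
Let x = [H+] at equilibrium. Ka = x²/(0.000558 − x).
Here C₀/Ka ≈ 3.49, so the small-x approximation fails. Use the quadratic:
x = (−Ka + √(Ka² + 4·Ka·C₀))/2 = 2.29 × 10^-4 M
pH = −log[H+] = −log(2.29 × 10^-4) = 3.64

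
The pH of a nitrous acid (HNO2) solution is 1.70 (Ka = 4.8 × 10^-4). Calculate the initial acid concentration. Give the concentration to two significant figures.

[H+] = 10^(-1.70) = 2.00 × 10^-2 M = x
Ka = x²/(C₀ − x) ⇒ C₀ = x + x²/Ka
C₀ = 2.00 × 10^-2 + (2.00 × 10^-2)²/(4.8 × 10^-4) = 8.53 × 10^-1 M

C₀ = 8.5 × 10^-1 M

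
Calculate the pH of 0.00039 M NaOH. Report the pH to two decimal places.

pH = 10.59

NaOH is a strong base; [OH-] = 0.00039 M.
pOH = -log(0.00039) = 3.41
pH = 14.00 - 3.41 = 10.59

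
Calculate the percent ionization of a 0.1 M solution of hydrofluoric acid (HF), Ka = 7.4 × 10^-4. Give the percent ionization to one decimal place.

8.2%

HF ⇌ F- + H+; let x = [H+] at equilibrium.
Solve x² + 0.00074x − 7.4e-05 = 0 → x = 8.24 × 10^-3 M
% ionization = x/C₀ × 100% = 8.24 × 10^-3/0.1 × 100% = 8.2%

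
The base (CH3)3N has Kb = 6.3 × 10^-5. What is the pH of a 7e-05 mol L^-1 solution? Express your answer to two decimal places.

(CH3)3N + H2O ⇌ (CH3)3NH+ + OH-
Kb = [OH-]²/(7e-05 − [OH-]) = 6.3 × 10^-5
[OH-] is not negligible relative to C₀; solve [OH-]² + 6.3e-05·[OH-] − 4.41e-09 = 0.
[OH-] = [−6.3e-05 + √(6.3e-05² + 1.76e-08)]/2 = 4.20 × 10^-5 M
pOH = −log(4.20 × 10^-5) = 4.38; pH = 14.00 − 4.38 = 9.62

pH = 9.62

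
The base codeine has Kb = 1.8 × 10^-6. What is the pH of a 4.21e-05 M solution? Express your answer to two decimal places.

pH = 8.89

C18H21NO3 + H2O ⇌ C18H22NO3+ + OH-
Kb = [OH-]²/(4.21e-05 − [OH-]) = 1.8 × 10^-6
[OH-] is not negligible relative to C₀; solve [OH-]² + 1.8e-06·[OH-] − 7.58e-11 = 0.
[OH-] = [−1.8e-06 + √(1.8e-06² + 3.03e-10)]/2 = 7.85 × 10^-6 M
pOH = −log(7.85 × 10^-6) = 5.11; pH = 14.00 − 5.11 = 8.89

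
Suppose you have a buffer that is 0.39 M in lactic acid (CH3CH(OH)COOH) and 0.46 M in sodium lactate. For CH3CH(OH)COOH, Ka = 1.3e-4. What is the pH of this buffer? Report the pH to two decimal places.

pH = 3.96

pKa = −log(1.3 × 10^-4) = 3.886
pH = pKa + log([A⁻]/[HA]) = 3.886 + log(0.46/0.39)
pH = 3.886 + (+0.072) = 3.96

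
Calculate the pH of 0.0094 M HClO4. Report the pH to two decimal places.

pH = 2.03

HClO4 is a strong acid and dissociates completely, so [H+] = 0.0094 M.
pH = -log(0.0094) = 2.03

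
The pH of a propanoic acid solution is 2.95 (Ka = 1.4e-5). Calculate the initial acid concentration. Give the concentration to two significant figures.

[H+] = 10^(-2.95) = 1.12 × 10^-3 M = x
Ka = x²/(C₀ − x) ⇒ C₀ = x + x²/Ka
C₀ = 1.12 × 10^-3 + (1.12 × 10^-3)²/(1.4 × 10^-5) = 9.07 × 10^-2 M

C₀ = 9.1 × 10^-2 M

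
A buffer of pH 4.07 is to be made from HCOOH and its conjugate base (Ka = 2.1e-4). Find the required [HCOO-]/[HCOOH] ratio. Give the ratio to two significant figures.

ratio = 2.5

pKa = -log(2.1 × 10^-4) = 3.678
pH = pKa + log(r) ⇒ log(r) = 4.07 − 3.678 = +0.392
r = [HCOO-]/[HCOOH] = 10^(+0.392) = 2.47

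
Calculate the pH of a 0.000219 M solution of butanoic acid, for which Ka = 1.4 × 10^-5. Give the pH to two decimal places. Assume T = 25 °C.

CH3(CH2)2COOH ⇌ CH3(CH2)2COO- + H+
From the ICE table, Ka = x²/(0.000219 − x) = 1.4 × 10^-5.
The 5% rule fails; solving x² + Ka·x − Ka·C₀ = 0 exactly:
x = [−1.4e-05 + √(1.4e-05² + 1.23e-08)]/2 = 4.88 × 10^-5 M
pH = −log(4.88 × 10^-5) = 4.31

pH = 4.31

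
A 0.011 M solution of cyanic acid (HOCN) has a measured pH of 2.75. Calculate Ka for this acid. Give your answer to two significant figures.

[H+] = 10^(-2.75) = 1.78 × 10^-3 M
At equilibrium [HA] = 0.011 − 1.78 × 10^-3 = 9.22 × 10^-3 M
Ka = [H+][A-]/[HA] = (1.78 × 10^-3)² / 9.22 × 10^-3 = 3.4 × 10^-4

Ka = 3.4 × 10^-4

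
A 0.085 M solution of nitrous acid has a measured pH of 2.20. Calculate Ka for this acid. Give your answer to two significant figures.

Ka = 5.1 × 10^-4

[H+] = 10^(-2.20) = 6.31 × 10^-3 M
At equilibrium [HA] = 0.085 − 6.31 × 10^-3 = 7.87 × 10^-2 M
Ka = [H+][A-]/[HA] = (6.31 × 10^-3)² / 7.87 × 10^-2 = 5.1 × 10^-4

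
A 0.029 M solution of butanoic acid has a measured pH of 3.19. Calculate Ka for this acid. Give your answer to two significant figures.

Ka = 1.5 × 10^-5

[H+] = 10^(-3.19) = 6.46 × 10^-4 M
At equilibrium [HA] = 0.029 − 6.46 × 10^-4 = 2.84 × 10^-2 M
Ka = [H+][A-]/[HA] = (6.46 × 10^-4)² / 2.84 × 10^-2 = 1.5 × 10^-5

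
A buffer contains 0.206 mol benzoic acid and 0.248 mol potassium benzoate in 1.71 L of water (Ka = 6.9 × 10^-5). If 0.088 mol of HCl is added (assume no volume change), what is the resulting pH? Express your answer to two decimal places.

Added H+ converts C6H5COO- to C6H5COOH: C6H5COOH → 0.294 mol, C6H5COO- → 0.16 mol.
pKa = −log(6.9 × 10^-5) = 4.161
Henderson–Hasselbalch with mole ratio 0.16/0.294: pH = 4.161 + (-0.264)

pH = 3.90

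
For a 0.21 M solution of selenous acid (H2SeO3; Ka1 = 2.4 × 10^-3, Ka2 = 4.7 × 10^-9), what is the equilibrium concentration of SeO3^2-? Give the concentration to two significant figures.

First ionization gives [H+] ≈ [HSeO3-] = 2.13 × 10^-2 M.
Second step: Ka2 = [H+][SeO3^2-]/[HSeO3-] ≈ [SeO3^2-] (since [H+] ≈ [HSeO3-]).
So [SeO3^2-] ≈ Ka2.

4.7 × 10^-9 M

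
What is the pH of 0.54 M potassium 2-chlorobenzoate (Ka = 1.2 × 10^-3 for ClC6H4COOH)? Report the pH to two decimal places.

pH = 8.33

ClC6H4COO- is the conjugate base of the weak acid ClC6H4COOH.
Kb = Kw/Ka = 1.0×10^-14 / 1.2 × 10^-3 = 8.33 × 10^-12
Kb = x²/(0.54 − x) = 8.33 × 10^-12
Neglecting x in the denominator: x = √(8.33 × 10^-12 × 0.54) = 2.12 × 10^-6 M
(x/C₀ = 0.00039% < 5%, so the approximation holds.)
pOH = 5.67, so pH = 14.00 − pOH = 8.33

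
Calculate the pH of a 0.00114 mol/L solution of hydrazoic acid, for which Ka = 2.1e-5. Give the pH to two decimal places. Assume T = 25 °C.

HN3 ⇌ N3- + H+
Ka = [H+]²/(0.00114 − [H+]) = 2.1 × 10^-5
[H+] is not negligible relative to C₀; solve [H+]² + 2.1e-05·[H+] − 2.39e-08 = 0.
[H+] = (−Ka + √(Ka² + 4·Ka·C₀))/2 = 1.45 × 10^-4 M
pH = −log(1.45 × 10^-4) = 3.84

pH = 3.84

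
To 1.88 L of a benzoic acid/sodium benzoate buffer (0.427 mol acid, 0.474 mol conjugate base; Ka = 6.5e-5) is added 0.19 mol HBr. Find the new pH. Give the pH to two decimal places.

After neutralization: n(C6H5COOH) = 0.617 mol, n(C6H5COO-) = 0.284 mol.
pKa = −log(6.5 × 10^-5) = 4.187
pH = pKa + log(n_C6H5COO-/n_C6H5COOH) = 4.187 + log(0.284/0.617) = 4.187 + (-0.337)

pH = 3.85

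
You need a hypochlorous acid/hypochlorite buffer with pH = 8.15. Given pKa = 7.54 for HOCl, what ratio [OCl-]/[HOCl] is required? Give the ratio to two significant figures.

ratio = 4.1

pH = pKa + log(r) ⇒ log(r) = 8.15 − 7.54 = +0.61
r = [OCl-]/[HOCl] = 10^(+0.61) = 4.07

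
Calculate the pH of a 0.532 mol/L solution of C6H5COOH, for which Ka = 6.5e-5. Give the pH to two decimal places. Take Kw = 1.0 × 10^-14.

pH = 2.23

C6H5COOH ⇌ C6H5COO- + H+
Ka = [H+]²/(0.532 − [H+]) = 6.5 × 10^-5
Since Ka ≪ C₀, [H+] ≈ √(Ka·C₀) = 5.88 × 10^-3 M.
Check: 1.1% ionized — well under 5%, approximation valid.
pH = −log(5.88 × 10^-3) = 2.23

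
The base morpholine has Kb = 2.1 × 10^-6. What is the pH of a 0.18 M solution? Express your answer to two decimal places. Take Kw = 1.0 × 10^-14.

pH = 10.79

C4H8ONH + H2O ⇌ C4H8ONH2+ + OH-
From the ICE table, Kb = [OH-]²/(0.18 − [OH-]) = 2.1 × 10^-6.
Neglecting [OH-] in the denominator: [OH-] = √(2.1 × 10^-6 × 0.18) = 6.15 × 10^-4 M
([OH-]/C₀ = 0.34% < 5%, so the approximation holds.)
pOH = 3.21, so pH = 14.00 − pOH = 10.79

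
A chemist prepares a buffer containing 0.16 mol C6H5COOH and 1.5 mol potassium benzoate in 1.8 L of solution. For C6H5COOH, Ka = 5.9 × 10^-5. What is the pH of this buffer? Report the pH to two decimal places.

pH = 5.20

pKa = −log(5.9 × 10^-5) = 4.229
Using pH = pKa + log([base]/[acid]) with [base]/[acid] = 1.5/0.16:
pH = 4.229 + (+0.972) = 5.20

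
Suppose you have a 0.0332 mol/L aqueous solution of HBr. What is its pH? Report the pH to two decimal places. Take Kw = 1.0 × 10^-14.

pH = 1.48

HBr is a strong acid and dissociates completely, so [H+] = 0.0332 M.
pH = -log(0.0332) = 1.48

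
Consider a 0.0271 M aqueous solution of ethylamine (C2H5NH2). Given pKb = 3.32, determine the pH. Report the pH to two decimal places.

pH = 11.53

C2H5NH2 + H2O ⇌ C2H5NH3+ + OH-
Kb = 10^(−3.32) = 4.79 × 10^-4
Let x = [OH-] at equilibrium. Kb = x²/(0.0271 − x).
The 5% rule fails; solving x² + Kb·x − Kb·C₀ = 0 exactly:
x = (−Kb + √(Kb² + 4·Kb·C₀))/2 = 3.37 × 10^-3 M
pOH = −log(3.37 × 10^-3) = 2.47; pH = 14.00 − 2.47 = 11.53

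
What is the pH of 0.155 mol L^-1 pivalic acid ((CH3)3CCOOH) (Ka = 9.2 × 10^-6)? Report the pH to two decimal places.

(CH3)3CCOOH ⇌ (CH3)3CCOO- + H+
Let x = [H+] at equilibrium. Ka = x²/(0.155 − x).
Assume x ≪ 0.155: x ≈ √(9.2 × 10^-6 × 0.155) = 1.19 × 10^-3 M
pH = −log[H+] = −log(1.19 × 10^-3) = 2.92

pH = 2.92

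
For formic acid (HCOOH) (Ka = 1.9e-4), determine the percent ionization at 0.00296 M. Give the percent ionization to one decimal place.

22.3%

HCOOH ⇌ HCOO- + H+; let x = [H+] at equilibrium.
Ka = x²/(C₀ − x); solving the quadratic gives x = 6.61 × 10^-4 M.
% ionization = x/C₀ × 100% = 6.61 × 10^-4/0.00296 × 100% = 22.3%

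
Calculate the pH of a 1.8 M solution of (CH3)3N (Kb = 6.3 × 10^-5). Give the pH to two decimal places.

pH = 12.03

(CH3)3N + H2O ⇌ (CH3)3NH+ + OH-
Kb = [OH-]²/(1.8 − [OH-]) = 6.3 × 10^-5
Assume [OH-] ≪ 1.8: [OH-] ≈ √(6.3 × 10^-5 × 1.8) = 1.06 × 10^-2 M
([OH-]/C₀ = 0.59% < 5%, so the approximation holds.)
pOH = −log(1.06 × 10^-2) = 1.97; pH = 14.00 − 1.97 = 12.03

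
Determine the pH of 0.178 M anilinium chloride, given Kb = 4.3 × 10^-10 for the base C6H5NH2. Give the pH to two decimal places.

C6H5NH3+ is the conjugate acid of the weak base C6H5NH2.
Ka = Kw/Kb = 1.0×10^-14 / 4.3 × 10^-10 = 2.33 × 10^-5
From the ICE table, Ka = x²/(0.178 − x) = 2.33 × 10^-5.
Assume x ≪ 0.178: x ≈ √(2.33 × 10^-5 × 0.178) = 2.04 × 10^-3 M
Check: 1.1% ionized — well under 5%, approximation valid.
pH = −log[H+] = −log(2.04 × 10^-3) = 2.69

pH = 2.69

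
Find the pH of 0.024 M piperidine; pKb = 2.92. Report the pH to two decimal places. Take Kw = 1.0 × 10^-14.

pH = 11.68

C5H10NH + H2O ⇌ C5H10NH2+ + OH-
Kb = 10^(−2.92) = 1.20 × 10^-3
From the ICE table, Kb = [OH-]²/(0.024 − [OH-]) = 1.20 × 10^-3.
The 5% rule fails; solving [OH-]² + Kb·[OH-] − Kb·C₀ = 0 exactly:
[OH-] = (−Kb + √(Kb² + 4·Kb·C₀))/2 = 4.80 × 10^-3 M
pOH = −log(4.80 × 10^-3) = 2.32; pH = 14.00 − 2.32 = 11.68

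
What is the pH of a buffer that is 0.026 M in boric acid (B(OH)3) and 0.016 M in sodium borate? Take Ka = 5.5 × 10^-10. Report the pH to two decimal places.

pKa = −log(5.5 × 10^-10) = 9.260
Henderson–Hasselbalch: pH = pKa + log([B(OH)4-]/[B(OH)3]) = 9.260 + log(0.016/0.026)
pH = 9.260 + (-0.211) = 9.05

pH = 9.05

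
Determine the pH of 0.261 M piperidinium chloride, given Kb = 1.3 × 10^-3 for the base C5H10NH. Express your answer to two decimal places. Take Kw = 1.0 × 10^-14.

C5H10NH2+ is the conjugate acid of the weak base C5H10NH.
Ka = Kw/Kb = 1.0×10^-14 / 1.3 × 10^-3 = 7.69 × 10^-12
Let x = [H+] at equilibrium. Ka = x²/(0.261 − x).
Since Ka ≪ C₀, x ≈ √(Ka·C₀) = 1.42 × 10^-6 M.
pH = −log[H+] = −log(1.42 × 10^-6) = 5.85

pH = 5.85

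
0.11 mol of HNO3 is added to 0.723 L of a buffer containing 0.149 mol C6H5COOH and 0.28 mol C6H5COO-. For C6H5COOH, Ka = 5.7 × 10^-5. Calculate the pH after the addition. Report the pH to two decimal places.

pH = 4.06

Added H+ converts C6H5COO- to C6H5COOH: C6H5COOH → 0.259 mol, C6H5COO- → 0.17 mol.
pKa = −log(5.7 × 10^-5) = 4.244
Henderson–Hasselbalch with mole ratio 0.17/0.259: pH = 4.244 + (-0.183)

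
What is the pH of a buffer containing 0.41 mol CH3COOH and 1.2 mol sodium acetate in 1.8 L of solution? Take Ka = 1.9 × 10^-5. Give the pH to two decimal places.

pKa = −log(1.9 × 10^-5) = 4.721
pH = pKa + log([A⁻]/[HA]) = 4.721 + log(1.2/0.41)
pH = 4.721 + (+0.466) = 5.19

pH = 5.19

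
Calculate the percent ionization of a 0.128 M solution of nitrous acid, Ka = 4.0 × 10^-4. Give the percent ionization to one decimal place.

HNO2 ⇌ NO2- + H+; let x = [H+] at equilibrium.
Ka = x²/(C₀ − x); solving the quadratic gives x = 6.96 × 10^-3 M.
% ionization = x/C₀ × 100% = 6.96 × 10^-3/0.128 × 100% = 5.4%

5.4%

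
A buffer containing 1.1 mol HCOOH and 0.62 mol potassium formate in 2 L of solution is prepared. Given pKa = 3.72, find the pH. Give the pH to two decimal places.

pH = 3.47

Henderson–Hasselbalch: pH = pKa + log([HCOO-]/[HCOOH]) = 3.72 + log(0.62/1.1)
pH = 3.72 + (-0.249) = 3.47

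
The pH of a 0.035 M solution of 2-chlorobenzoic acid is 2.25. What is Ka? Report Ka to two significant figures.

Ka = 1.1 × 10^-3

[H+] = 10^(-2.25) = 5.62 × 10^-3 M
At equilibrium [HA] = 0.035 − 5.62 × 10^-3 = 2.94 × 10^-2 M
Ka = [H+][A-]/[HA] = (5.62 × 10^-3)² / 2.94 × 10^-2 = 1.1 × 10^-3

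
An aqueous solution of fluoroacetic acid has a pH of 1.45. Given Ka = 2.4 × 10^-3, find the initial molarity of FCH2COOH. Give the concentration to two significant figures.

C₀ = 5.6 × 10^-1 M

[H+] = 10^(-1.45) = 3.55 × 10^-2 M = x
Ka = x²/(C₀ − x) ⇒ C₀ = x + x²/Ka
C₀ = 3.55 × 10^-2 + (3.55 × 10^-2)²/(2.4 × 10^-3) = 5.61 × 10^-1 M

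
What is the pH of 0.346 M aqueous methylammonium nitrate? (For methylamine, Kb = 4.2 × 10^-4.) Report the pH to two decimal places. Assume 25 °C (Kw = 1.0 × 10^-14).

pH = 5.54

CH3NH3+ is the conjugate acid of the weak base CH3NH2.
Ka = Kw/Kb = 1.0×10^-14 / 4.2 × 10^-4 = 2.38 × 10^-11
Let x = [H+] at equilibrium. Ka = x²/(0.346 − x).
Assume x ≪ 0.346: x ≈ √(2.38 × 10^-11 × 0.346) = 2.87 × 10^-6 M
Check: 0.00083% ionized — well under 5%, approximation valid.
pH = −log[H+] = −log(2.87 × 10^-6) = 5.54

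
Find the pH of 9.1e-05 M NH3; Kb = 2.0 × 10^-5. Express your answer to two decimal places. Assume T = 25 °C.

pH = 9.53

NH3 + H2O ⇌ NH4+ + OH-
Kb = [OH-]²/(9.1e-05 − [OH-]) = 2.0 × 10^-5
The 5% rule fails; solving [OH-]² + Kb·[OH-] − Kb·C₀ = 0 exactly:
[OH-] = (−Kb + √(Kb² + 4·Kb·C₀))/2 = 3.38 × 10^-5 M
pOH = −log(3.38 × 10^-5) = 4.47; pH = 14.00 − 4.47 = 9.53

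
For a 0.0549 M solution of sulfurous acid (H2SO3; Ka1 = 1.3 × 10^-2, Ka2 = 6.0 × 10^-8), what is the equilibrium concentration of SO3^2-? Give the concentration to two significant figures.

6.0 × 10^-8 M

First ionization gives [H+] ≈ [HSO3-] = 2.10 × 10^-2 M.
Second step: Ka2 = [H+][SO3^2-]/[HSO3-] ≈ [SO3^2-] (since [H+] ≈ [HSO3-]).
So [SO3^2-] ≈ Ka2.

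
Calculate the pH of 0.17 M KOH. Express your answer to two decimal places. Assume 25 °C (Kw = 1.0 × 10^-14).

KOH is a strong base; [OH-] = 0.17 M.
pOH = -log(0.17) = 0.77
pH = 14.00 - 0.77 = 13.23

pH = 13.23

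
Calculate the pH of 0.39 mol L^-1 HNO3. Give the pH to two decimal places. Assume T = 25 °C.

pH = 0.41

HNO3 is a strong acid and dissociates completely, so [H+] = 0.39 M.
pH = -log(0.39) = 0.41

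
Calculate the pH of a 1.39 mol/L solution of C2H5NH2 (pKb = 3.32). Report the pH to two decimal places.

pH = 12.41

C2H5NH2 + H2O ⇌ C2H5NH3+ + OH-
Kb = 10^(−3.32) = 4.79 × 10^-4
Kb = x²/(1.39 − x) = 4.79 × 10^-4
Assume x ≪ 1.39: x ≈ √(4.79 × 10^-4 × 1.39) = 2.58 × 10^-2 M
pOH = −log(2.58 × 10^-2) = 1.59; pH = 14.00 − 1.59 = 12.41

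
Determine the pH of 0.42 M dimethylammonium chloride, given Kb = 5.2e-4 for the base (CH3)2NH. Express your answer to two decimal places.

(CH3)2NH2+ is the conjugate acid of the weak base (CH3)2NH.
Ka = Kw/Kb = 1.0×10^-14 / 5.2 × 10^-4 = 1.92 × 10^-11
Ka = [H+]²/(0.42 − [H+]) = 1.92 × 10^-11
Since Ka ≪ C₀, [H+] ≈ √(Ka·C₀) = 2.84 × 10^-6 M.
Check: 0.00068% ionized — well under 5%, approximation valid.
pH = −log[H+] = −log(2.84 × 10^-6) = 5.55

pH = 5.55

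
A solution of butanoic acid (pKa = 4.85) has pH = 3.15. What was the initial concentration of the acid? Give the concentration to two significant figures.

C₀ = 3.6 × 10^-2 M

[H+] = 10^(-3.15) = 7.08 × 10^-4 M = x
Ka = 10^(−4.85) = 1.41 × 10^-5
Ka = x²/(C₀ − x) ⇒ C₀ = x + x²/Ka
C₀ = 7.08 × 10^-4 + (7.08 × 10^-4)²/(1.41 × 10^-5) = 3.63 × 10^-2 M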